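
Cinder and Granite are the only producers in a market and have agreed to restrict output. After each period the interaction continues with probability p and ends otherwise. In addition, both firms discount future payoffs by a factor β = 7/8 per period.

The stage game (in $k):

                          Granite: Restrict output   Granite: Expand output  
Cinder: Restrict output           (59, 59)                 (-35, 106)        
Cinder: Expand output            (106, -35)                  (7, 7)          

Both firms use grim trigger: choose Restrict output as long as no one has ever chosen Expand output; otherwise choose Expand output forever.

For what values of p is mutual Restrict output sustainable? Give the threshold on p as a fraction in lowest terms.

With continuation probability p and discount β, the effective per-period discount factor is βp.
Grim-trigger IC: βp ≥ (106−59)/(106−7) = 47/99.
So p ≥ (47/99)/(7/8) = 376/693.

376/693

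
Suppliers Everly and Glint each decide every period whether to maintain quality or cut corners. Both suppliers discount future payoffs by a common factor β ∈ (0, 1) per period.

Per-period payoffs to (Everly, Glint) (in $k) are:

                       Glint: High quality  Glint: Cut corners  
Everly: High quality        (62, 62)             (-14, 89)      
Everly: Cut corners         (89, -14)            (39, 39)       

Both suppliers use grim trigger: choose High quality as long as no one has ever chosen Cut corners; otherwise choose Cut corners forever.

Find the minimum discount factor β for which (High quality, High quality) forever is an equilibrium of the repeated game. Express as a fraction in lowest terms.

27/50

Under grim trigger the critical discount factor is (T−C)/(T−P) with T = 89, C = 62, P = 39.
β* = (89−62)/(89−39) = 27/50.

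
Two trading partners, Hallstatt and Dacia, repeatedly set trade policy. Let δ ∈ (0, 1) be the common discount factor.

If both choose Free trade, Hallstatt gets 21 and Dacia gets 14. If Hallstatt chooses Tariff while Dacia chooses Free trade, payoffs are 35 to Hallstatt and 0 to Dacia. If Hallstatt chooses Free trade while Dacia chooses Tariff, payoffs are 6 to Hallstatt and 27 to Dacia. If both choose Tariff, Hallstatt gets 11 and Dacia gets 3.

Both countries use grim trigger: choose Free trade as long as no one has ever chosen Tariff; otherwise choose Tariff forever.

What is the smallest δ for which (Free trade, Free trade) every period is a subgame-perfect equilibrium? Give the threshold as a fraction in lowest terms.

7/12

Hallstatt's threshold: (35−21)/(35−11) = 7/12.
Dacia's threshold: (27−14)/(27−3) = 13/24.
7/12 > 13/24, so Hallstatt binds and δ* = 7/12.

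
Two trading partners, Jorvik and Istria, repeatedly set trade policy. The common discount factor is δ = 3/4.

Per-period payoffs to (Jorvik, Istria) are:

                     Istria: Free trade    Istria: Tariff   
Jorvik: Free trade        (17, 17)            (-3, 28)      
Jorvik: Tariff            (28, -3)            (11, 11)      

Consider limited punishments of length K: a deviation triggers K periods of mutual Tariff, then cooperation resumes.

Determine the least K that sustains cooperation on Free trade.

4

IC: δ(1−δ^K)/(1−δ) ≥ (28−17)/(17−11) = 11/6.
With δ = 3/4: need 1 − δ^K ≥ 11/6·(1−3/4)/(3/4), i.e. δ^K ≤ 0.3889.
Since (3/4)^3 = 0.4219 and (3/4)^4 = 0.3164, the smallest such K is 4.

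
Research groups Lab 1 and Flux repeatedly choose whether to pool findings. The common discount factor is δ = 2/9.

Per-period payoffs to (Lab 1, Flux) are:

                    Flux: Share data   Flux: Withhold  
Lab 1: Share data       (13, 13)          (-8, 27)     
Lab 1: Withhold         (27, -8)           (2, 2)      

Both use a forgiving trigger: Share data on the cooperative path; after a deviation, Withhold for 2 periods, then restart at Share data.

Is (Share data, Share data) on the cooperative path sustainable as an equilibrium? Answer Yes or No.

Comparing payoff streams over the 3 periods until play realigns: cooperate → 13(1+δ+…+δ^2); deviate → 27 + 2(δ+…+δ^2).
Cooperation is sustained iff (13−2)(δ+…+δ^2) ≥ 27−13.
δ+…+δ^2 = 2/9·(1−(2/9)^2)/(1−2/9) = 0.2716, and (27−13)/(13−2) = 1.2727.
0.2716 < 1.2727, so cooperation is not sustainable.

No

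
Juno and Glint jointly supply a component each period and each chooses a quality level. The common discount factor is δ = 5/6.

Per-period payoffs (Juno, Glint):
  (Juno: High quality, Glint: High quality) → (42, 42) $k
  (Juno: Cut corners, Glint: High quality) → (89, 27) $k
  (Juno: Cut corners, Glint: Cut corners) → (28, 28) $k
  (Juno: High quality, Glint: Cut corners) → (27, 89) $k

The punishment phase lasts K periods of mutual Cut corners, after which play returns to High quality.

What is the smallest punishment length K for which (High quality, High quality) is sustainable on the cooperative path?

No profitable deviation requires (42−28)(δ+…+δ^K) ≥ 89−42, i.e. δ+…+δ^K ≥ 47/14 ≈ 3.3571.
With δ = 5/6, the partial sums are K=1: 0.8333, K=2: 1.5278, …, K=5: 2.9906, K=6: 3.3255, K=7: 3.6046.
K = 7 is the first length at which the sum reaches 3.3571.

7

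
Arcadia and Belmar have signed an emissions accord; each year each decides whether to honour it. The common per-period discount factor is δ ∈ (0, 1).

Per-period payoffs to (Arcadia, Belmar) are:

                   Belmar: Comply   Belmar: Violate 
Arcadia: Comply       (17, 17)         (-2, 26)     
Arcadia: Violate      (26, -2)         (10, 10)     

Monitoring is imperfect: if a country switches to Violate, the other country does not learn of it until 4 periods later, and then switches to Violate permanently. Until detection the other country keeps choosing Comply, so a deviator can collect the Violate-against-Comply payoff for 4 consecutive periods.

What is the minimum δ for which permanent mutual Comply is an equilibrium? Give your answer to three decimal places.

Deviating for the 4 undetected periods gains 26−17 = 9 per period over cooperation, then loses 17−10 = 7 per period forever once punishment starts.
Gain: 9(1 + δ + … + δ^3); loss: 7·δ^4/(1−δ).
No profitable deviation ⇔ 9(1−δ^4) ≤ 7·δ^4, i.e. δ^4 ≥ 9/(9+7) = 9/16.
Hence δ ≥ (9/16)^(1/4) ≈ 0.866.

0.866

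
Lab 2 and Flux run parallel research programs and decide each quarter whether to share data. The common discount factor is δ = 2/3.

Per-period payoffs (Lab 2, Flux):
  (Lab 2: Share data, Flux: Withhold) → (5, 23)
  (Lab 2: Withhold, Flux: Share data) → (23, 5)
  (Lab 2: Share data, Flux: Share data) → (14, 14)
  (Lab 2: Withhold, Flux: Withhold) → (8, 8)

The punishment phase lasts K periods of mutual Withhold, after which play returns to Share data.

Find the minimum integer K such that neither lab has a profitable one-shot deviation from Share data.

4

No profitable deviation requires (14−8)(δ+…+δ^K) ≥ 23−14, i.e. δ+…+δ^K ≥ 3/2 ≈ 1.5000.
With δ = 2/3, the partial sums are K=1: 0.6667, K=2: 1.1111, K=3: 1.4074, K=4: 1.6049.
K = 4 is the first length at which the sum reaches 1.5000.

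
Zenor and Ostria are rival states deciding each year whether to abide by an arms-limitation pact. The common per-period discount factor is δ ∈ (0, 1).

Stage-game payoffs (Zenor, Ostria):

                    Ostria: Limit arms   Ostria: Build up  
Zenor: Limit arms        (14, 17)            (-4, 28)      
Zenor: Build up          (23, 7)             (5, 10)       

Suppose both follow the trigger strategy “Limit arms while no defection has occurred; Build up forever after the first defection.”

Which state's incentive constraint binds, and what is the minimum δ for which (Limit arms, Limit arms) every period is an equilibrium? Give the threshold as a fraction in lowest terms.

Zenor's threshold: (23−14)/(23−5) = 1/2.
Ostria's threshold: (28−17)/(28−10) = 11/18.
1/2 < 11/18, so Ostria binds and δ* = 11/18.

Ostria; δ ≥ 11/18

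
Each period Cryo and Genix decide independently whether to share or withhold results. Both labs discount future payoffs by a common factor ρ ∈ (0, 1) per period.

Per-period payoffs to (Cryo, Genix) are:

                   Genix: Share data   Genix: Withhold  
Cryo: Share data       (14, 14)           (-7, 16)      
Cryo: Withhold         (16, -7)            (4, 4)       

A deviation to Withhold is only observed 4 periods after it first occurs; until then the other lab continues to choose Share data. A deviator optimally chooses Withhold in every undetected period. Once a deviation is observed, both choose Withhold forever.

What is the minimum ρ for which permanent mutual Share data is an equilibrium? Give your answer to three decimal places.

A deviator earns 16 for 4 periods, then 4 forever; cooperating earns 14 forever. Multiplying the IC by (1−ρ):
14 ≥ 16(1−ρ^4) + 4ρ^4, so 12·ρ^4 ≥ 2 and ρ^4 ≥ 1/6.
ρ ≥ (1/6)^(1/4) ≈ 0.639.

0.639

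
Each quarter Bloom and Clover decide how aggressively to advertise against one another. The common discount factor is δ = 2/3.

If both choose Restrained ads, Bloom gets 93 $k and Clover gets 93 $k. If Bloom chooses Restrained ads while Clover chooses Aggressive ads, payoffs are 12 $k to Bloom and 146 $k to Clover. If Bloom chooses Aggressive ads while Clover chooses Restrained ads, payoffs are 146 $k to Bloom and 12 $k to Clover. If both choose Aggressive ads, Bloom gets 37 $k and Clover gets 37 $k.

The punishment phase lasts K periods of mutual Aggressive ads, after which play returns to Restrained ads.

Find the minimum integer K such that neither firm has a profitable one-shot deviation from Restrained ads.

2

No profitable deviation requires (93−37)(δ+…+δ^K) ≥ 146−93, i.e. δ+…+δ^K ≥ 53/56 ≈ 0.9464.
With δ = 2/3, the partial sums are K=1: 0.6667, K=2: 1.1111.
K = 2 is the first length at which the sum reaches 0.9464.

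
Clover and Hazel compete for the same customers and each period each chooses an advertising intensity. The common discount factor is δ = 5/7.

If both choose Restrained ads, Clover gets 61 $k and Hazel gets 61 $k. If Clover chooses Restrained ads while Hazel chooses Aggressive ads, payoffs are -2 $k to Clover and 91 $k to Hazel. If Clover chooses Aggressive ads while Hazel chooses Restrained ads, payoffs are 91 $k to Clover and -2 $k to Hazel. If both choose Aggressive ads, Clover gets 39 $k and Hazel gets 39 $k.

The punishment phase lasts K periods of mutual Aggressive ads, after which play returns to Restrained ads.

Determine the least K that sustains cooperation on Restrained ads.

3

Need Σ_{k=1}^{K} δ^k ≥ (91−61)/(61−39) = 1.3636 at δ = 5/7.
At K = 2 the sum is 1.2245 < 1.3636; at K = 3 it is 1.5889 ≥ 1.3636.
So the minimum punishment length is K = 3.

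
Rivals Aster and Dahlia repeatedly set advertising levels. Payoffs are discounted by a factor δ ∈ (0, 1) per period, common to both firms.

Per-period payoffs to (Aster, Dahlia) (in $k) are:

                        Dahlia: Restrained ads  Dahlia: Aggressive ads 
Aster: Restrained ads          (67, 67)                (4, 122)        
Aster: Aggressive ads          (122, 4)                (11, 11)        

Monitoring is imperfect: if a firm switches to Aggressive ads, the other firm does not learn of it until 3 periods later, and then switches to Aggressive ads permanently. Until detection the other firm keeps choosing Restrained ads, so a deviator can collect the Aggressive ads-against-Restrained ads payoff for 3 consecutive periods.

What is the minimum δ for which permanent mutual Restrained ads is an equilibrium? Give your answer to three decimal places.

Deviating for the 3 undetected periods gains 122−67 = 55 per period over cooperation, then loses 67−11 = 56 per period forever once punishment starts.
Gain: 55(1 + δ + … + δ^2); loss: 56·δ^3/(1−δ).
No profitable deviation ⇔ 55(1−δ^3) ≤ 56·δ^3, i.e. δ^3 ≥ 55/(55+56) = 55/111.
Hence δ ≥ (55/111)^(1/3) ≈ 0.791.

0.791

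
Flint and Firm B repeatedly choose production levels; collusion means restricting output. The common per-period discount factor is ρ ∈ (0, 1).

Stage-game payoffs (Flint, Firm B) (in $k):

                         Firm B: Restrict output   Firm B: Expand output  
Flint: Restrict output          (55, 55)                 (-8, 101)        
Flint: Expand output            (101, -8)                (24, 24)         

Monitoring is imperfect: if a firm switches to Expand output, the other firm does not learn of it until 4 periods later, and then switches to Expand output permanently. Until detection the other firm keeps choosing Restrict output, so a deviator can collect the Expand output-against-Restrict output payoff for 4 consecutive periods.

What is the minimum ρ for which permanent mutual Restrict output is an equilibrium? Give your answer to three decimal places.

The best deviation is to choose Expand output for all 4 undetected periods, earning 101 each, then 24 forever once detected.
Deviation value: 101(1−ρ^4)/(1−ρ) + 24ρ^4/(1−ρ); cooperation value: 55/(1−ρ).
IC: 55 ≥ 101(1−ρ^4) + 24ρ^4 = 101 − 77ρ^4.
So ρ^4 ≥ 46/77, giving ρ ≥ (46/77)^(1/4) ≈ 0.879.

0.879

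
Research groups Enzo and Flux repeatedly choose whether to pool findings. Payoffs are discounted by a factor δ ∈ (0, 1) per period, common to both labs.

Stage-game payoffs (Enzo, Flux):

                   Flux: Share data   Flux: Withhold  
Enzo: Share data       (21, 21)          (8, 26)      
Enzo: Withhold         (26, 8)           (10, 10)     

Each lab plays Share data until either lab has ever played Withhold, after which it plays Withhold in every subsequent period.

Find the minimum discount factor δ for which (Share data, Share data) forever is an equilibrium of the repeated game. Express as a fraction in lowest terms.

5/16

Under grim trigger the critical discount factor is (T−C)/(T−P) with T = 26, C = 21, P = 10.
δ* = (26−21)/(26−10) = 5/16.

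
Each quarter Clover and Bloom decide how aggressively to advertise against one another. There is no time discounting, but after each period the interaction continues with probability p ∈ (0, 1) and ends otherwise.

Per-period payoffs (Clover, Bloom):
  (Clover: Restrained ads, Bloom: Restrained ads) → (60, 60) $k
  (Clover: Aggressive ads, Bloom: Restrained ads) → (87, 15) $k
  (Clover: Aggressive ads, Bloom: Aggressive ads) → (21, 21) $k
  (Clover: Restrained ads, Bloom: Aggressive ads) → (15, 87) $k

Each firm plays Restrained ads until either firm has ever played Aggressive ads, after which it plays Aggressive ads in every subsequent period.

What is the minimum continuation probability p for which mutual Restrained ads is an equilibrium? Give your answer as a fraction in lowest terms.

Expected cooperation value is 60 + p·60 + p²·60 + … = 60/(1−p); deviation gives 87 + p·21/(1−p).
60 ≥ 87(1−p) + 21p ⇒ 66p ≥ 27 ⇒ p ≥ 27/66 = 9/22.

9/22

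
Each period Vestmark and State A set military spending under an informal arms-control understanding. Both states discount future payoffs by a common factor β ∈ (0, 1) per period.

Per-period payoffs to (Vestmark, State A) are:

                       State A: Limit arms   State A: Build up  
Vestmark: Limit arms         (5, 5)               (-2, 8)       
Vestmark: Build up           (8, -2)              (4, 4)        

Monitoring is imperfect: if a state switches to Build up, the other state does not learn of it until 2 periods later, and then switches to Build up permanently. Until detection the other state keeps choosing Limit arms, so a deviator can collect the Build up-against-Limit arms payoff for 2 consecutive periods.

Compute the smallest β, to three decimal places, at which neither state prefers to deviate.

0.866

Deviating for the 2 undetected periods gains 8−5 = 3 per period over cooperation, then loses 5−4 = 1 per period forever once punishment starts.
Gain: 3(1 + β + … + β^1); loss: 1·β^2/(1−β).
No profitable deviation ⇔ 3(1−β^2) ≤ 1·β^2, i.e. β^2 ≥ 3/(3+1) = 3/4.
Hence β ≥ (3/4)^(1/2) ≈ 0.866.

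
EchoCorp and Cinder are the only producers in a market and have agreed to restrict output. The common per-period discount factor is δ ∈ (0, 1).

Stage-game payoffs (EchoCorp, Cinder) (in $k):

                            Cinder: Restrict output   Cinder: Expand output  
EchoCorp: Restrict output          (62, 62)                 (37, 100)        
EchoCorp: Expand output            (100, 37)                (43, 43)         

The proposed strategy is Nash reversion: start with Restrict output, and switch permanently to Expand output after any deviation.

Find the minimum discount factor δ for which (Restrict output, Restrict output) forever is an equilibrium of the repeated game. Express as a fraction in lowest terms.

Cooperation forever yields 62 each period: 62/(1−δ).
Deviating yields 100 once, then 43 forever: 100 + 43δ/(1−δ).
No profitable deviation requires 62/(1−δ) ≥ 100 + 43δ/(1−δ).
Multiplying by (1−δ): 62 ≥ 100(1−δ) + 43δ = 100 − 57δ.
So 57δ ≥ 38, i.e. δ ≥ 38/57 = 2/3.

2/3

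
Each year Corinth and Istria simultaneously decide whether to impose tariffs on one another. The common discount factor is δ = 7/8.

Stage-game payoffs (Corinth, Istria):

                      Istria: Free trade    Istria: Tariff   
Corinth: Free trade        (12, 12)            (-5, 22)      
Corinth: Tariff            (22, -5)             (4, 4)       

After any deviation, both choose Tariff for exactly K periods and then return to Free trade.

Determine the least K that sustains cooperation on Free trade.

Need Σ_{k=1}^{K} δ^k ≥ (22−12)/(12−4) = 1.2500 at δ = 7/8.
At K = 1 the sum is 0.8750 < 1.2500; at K = 2 it is 1.6406 ≥ 1.2500.
So the minimum punishment length is K = 2.

2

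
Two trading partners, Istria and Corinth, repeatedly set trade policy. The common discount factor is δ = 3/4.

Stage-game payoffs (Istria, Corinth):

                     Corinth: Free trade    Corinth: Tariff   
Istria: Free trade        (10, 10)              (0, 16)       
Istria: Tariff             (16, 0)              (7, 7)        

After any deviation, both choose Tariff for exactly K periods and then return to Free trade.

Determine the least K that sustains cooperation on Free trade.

Need Σ_{k=1}^{K} δ^k ≥ (16−10)/(10−7) = 2.0000 at δ = 3/4.
At K = 3 the sum is 1.7344 < 2.0000; at K = 4 it is 2.0508 ≥ 2.0000.
So the minimum punishment length is K = 4.

4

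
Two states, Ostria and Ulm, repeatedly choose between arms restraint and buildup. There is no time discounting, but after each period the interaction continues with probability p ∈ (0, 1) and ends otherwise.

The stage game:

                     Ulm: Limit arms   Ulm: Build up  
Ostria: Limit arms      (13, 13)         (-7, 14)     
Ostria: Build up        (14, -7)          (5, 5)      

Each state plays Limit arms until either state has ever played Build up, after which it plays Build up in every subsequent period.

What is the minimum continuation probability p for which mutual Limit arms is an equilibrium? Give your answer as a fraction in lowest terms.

Expected cooperation value is 13 + p·13 + p²·13 + … = 13/(1−p); deviation gives 14 + p·5/(1−p).
13 ≥ 14(1−p) + 5p ⇒ 9p ≥ 1 ⇒ p ≥ 1/9.

1/9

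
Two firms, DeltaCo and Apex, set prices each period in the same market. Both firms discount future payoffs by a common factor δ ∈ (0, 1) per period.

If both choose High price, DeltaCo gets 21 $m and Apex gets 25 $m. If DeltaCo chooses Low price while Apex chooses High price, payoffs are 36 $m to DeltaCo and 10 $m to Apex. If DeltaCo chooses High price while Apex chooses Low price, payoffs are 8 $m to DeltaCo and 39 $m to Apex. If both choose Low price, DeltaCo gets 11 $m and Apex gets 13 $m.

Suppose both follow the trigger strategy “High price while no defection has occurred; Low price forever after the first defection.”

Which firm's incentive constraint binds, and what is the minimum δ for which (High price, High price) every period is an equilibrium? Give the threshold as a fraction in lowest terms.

DeltaCo; δ ≥ 3/5

DeltaCo: cooperation gives 21 each period; deviation gives 36 once then 11 forever.
  21/(1−δ) ≥ 36 + 11δ/(1−δ) ⇒ δ ≥ 15/25 = 3/5.
Apex: cooperation gives 25 each period; deviation gives 39 once then 13 forever.
  δ ≥ 14/26 = 7/13.
Both must hold, so the binding constraint is DeltaCo's: δ ≥ 3/5.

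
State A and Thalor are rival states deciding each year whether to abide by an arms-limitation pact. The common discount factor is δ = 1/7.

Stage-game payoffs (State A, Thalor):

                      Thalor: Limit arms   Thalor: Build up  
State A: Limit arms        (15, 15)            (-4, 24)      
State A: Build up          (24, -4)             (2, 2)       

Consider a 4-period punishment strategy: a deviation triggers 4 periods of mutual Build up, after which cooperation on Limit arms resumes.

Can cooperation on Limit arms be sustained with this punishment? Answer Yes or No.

A one-shot deviation gives 24 now, then 2 for 4 periods, then back to 15.
Gain from deviating: (24−15) today; loss: (15−2) in each of the next 4 periods.
No-deviation condition: (15−2)(δ+…+δ^4) ≥ 24−15, i.e. δ+…+δ^4 ≥ 9/13.
At δ = 1/7: δ+…+δ^4 = 0.1666 < 0.6923.
So cooperation is not sustainable.

No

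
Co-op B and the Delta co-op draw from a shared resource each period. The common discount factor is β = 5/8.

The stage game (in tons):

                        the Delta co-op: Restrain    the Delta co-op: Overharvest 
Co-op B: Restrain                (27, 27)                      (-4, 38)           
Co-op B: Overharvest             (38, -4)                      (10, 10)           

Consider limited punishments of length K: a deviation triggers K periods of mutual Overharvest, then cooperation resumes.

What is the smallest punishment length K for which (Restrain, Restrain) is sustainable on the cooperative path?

No profitable deviation requires (27−10)(β+…+β^K) ≥ 38−27, i.e. β+…+β^K ≥ 11/17 ≈ 0.6471.
With β = 5/8, the partial sums are K=1: 0.6250, K=2: 1.0156.
K = 2 is the first length at which the sum reaches 0.6471.

2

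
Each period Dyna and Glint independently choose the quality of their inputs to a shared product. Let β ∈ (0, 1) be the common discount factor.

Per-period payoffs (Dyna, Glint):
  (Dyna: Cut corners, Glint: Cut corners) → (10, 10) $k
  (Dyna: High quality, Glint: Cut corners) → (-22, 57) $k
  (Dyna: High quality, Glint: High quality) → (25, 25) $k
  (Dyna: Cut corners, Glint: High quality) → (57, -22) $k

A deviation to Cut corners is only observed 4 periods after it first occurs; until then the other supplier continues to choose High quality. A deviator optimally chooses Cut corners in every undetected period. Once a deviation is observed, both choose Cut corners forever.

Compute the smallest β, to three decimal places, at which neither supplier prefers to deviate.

Deviating for the 4 undetected periods gains 57−25 = 32 per period over cooperation, then loses 25−10 = 15 per period forever once punishment starts.
Gain: 32(1 + β + … + β^3); loss: 15·β^4/(1−β).
No profitable deviation ⇔ 32(1−β^4) ≤ 15·β^4, i.e. β^4 ≥ 32/(32+15) = 32/47.
Hence β ≥ (32/47)^(1/4) ≈ 0.908.

0.908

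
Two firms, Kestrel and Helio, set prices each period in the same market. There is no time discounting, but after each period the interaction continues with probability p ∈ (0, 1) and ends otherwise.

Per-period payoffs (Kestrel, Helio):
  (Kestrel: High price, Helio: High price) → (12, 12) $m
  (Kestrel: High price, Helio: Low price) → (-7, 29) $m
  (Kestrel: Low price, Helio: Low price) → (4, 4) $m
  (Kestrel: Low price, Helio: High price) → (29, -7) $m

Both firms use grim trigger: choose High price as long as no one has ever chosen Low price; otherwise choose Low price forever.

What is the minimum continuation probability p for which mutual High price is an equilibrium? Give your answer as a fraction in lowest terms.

With no time discounting, the continuation probability p plays the role of the discount factor.
Grim-trigger IC: 12/(1−p) ≥ 29 + 4p/(1−p) ⇒ p ≥ (29−12)/(29−4) = 17/25.

17/25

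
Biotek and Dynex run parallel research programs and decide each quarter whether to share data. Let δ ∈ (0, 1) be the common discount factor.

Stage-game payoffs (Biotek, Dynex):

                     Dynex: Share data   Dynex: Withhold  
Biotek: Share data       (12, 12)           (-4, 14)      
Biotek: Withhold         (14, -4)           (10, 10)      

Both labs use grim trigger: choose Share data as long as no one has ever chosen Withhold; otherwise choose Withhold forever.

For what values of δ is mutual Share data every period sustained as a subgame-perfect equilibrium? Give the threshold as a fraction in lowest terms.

1/2

Under grim trigger the critical discount factor is (T−C)/(T−P) with T = 14, C = 12, P = 10.
δ* = (14−12)/(14−10) = 2/4 = 1/2.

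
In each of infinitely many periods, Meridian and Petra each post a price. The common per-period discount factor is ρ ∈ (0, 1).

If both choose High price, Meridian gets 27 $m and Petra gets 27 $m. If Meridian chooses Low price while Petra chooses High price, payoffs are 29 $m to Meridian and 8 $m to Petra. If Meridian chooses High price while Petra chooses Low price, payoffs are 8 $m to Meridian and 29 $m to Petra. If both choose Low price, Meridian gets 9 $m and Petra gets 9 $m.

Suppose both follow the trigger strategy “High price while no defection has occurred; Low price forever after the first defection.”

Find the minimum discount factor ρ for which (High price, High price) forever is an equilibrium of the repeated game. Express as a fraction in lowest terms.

1/10

Under grim trigger the critical discount factor is (T−C)/(T−P) with T = 29, C = 27, P = 9.
ρ* = (29−27)/(29−9) = 2/20 = 1/10.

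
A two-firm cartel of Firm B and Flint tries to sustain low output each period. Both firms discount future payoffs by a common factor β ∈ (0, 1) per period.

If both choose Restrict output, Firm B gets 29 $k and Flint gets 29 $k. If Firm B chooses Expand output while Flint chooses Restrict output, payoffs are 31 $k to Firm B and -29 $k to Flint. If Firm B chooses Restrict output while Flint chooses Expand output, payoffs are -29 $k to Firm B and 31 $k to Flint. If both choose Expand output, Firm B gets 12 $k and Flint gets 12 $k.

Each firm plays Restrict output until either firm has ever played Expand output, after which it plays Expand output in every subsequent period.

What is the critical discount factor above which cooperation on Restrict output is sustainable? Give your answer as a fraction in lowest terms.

2/19

Cooperation forever yields 29 each period: 29/(1−β).
Deviating yields 31 once, then 12 forever: 31 + 12β/(1−β).
No profitable deviation requires 29/(1−β) ≥ 31 + 12β/(1−β).
Multiplying by (1−β): 29 ≥ 31(1−β) + 12β = 31 − 19β.
So 19β ≥ 2, i.e. β ≥ 2/19.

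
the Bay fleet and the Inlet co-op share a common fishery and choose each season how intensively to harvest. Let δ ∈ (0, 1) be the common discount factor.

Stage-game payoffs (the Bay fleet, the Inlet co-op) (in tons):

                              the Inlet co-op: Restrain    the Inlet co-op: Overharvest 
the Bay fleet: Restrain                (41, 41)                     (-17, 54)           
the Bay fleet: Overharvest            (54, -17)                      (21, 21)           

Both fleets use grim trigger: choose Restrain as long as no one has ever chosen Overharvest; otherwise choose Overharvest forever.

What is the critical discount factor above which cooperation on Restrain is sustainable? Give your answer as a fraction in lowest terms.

13/33

41/(1−δ) ≥ 54 + 21δ/(1−δ)
41 ≥ 54 − 33δ
δ ≥ 13/33.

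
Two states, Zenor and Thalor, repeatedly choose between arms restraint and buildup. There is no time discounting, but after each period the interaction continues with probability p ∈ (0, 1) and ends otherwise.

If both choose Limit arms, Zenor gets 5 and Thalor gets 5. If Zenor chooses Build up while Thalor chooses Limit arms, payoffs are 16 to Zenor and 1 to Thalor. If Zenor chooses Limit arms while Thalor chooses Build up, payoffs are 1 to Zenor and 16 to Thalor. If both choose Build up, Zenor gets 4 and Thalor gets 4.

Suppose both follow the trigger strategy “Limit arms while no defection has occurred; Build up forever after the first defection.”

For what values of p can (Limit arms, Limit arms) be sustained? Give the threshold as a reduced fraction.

Expected cooperation value is 5 + p·5 + p²·5 + … = 5/(1−p); deviation gives 16 + p·4/(1−p).
5 ≥ 16(1−p) + 4p ⇒ 12p ≥ 11 ⇒ p ≥ 11/12.

11/12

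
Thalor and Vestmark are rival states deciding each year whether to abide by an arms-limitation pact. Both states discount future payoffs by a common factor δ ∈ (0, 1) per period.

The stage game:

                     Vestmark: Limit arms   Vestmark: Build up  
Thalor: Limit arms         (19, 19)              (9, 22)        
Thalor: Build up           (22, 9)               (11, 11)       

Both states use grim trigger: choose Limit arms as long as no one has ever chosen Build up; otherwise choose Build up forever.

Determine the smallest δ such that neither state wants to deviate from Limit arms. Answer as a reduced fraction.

3/11

Cooperation forever yields 19 each period: 19/(1−δ).
Deviating yields 22 once, then 11 forever: 22 + 11δ/(1−δ).
No profitable deviation requires 19/(1−δ) ≥ 22 + 11δ/(1−δ).
Multiplying by (1−δ): 19 ≥ 22(1−δ) + 11δ = 22 − 11δ.
So 11δ ≥ 3, i.e. δ ≥ 3/11.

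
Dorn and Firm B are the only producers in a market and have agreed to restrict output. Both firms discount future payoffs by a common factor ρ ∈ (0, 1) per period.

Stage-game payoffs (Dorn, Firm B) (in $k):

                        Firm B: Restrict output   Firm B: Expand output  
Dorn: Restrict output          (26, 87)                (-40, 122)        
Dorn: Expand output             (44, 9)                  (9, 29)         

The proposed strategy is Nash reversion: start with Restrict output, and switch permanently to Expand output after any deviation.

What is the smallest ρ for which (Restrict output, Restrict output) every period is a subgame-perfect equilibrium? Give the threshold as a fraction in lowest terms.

18/35

Dorn's threshold: (44−26)/(44−9) = 18/35.
Firm B's threshold: (122−87)/(122−29) = 35/93.
18/35 > 35/93, so Dorn binds and ρ* = 18/35.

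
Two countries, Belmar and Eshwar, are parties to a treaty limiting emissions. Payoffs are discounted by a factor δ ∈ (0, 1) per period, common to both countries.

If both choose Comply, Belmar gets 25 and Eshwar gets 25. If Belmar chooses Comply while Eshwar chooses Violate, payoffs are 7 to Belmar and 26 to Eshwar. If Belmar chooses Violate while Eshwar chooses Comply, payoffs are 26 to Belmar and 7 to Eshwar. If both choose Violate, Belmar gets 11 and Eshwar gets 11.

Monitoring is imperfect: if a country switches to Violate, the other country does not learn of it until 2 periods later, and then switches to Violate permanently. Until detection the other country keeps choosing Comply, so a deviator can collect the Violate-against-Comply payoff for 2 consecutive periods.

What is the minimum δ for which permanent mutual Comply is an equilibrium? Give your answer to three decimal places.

0.258

Deviating for the 2 undetected periods gains 26−25 = 1 per period over cooperation, then loses 25−11 = 14 per period forever once punishment starts.
Gain: 1(1 + δ + … + δ^1); loss: 14·δ^2/(1−δ).
No profitable deviation ⇔ 1(1−δ^2) ≤ 14·δ^2, i.e. δ^2 ≥ 1/(1+14) = 1/15.
Hence δ ≥ (1/15)^(1/2) ≈ 0.258.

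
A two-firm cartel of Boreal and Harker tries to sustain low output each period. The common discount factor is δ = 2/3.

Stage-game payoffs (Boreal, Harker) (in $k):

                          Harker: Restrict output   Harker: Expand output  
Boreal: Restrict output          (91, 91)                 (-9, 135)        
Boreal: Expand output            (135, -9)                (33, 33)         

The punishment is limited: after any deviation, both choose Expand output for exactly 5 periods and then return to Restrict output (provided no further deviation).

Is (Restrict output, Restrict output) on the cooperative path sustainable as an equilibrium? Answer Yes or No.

Yes

A one-shot deviation gives 135 now, then 33 for 5 periods, then back to 91.
Gain from deviating: (135−91) today; loss: (91−33) in each of the next 5 periods.
No-deviation condition: (91−33)(δ+…+δ^5) ≥ 135−91, i.e. δ+…+δ^5 ≥ 22/29.
At δ = 2/3: δ+…+δ^5 = 1.7366 ≥ 0.7586.
So cooperation is sustainable.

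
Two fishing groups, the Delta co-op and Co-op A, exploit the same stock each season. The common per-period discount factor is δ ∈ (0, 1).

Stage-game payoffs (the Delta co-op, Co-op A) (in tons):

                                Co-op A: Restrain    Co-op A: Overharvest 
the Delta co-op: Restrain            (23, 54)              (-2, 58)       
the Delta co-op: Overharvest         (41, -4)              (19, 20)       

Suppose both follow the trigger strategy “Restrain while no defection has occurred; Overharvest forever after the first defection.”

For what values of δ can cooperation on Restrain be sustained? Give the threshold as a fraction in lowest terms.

the Delta co-op's threshold: (41−23)/(41−19) = 9/11.
Co-op A's threshold: (58−54)/(58−20) = 2/19.
9/11 > 2/19, so the Delta co-op binds and δ* = 9/11.

9/11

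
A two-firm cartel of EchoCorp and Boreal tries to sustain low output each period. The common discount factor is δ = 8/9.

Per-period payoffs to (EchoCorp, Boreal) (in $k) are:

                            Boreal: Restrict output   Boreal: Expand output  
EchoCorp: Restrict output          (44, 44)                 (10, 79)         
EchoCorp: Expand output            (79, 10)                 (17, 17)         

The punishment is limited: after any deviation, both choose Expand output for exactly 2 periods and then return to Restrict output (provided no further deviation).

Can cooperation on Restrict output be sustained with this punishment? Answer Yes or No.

Yes

A one-shot deviation gives 79 now, then 17 for 2 periods, then back to 44.
Gain from deviating: (79−44) today; loss: (44−17) in each of the next 2 periods.
No-deviation condition: (44−17)(δ+…+δ^2) ≥ 79−44, i.e. δ+…+δ^2 ≥ 35/27.
At δ = 8/9: δ+…+δ^2 = 1.6790 ≥ 1.2963.
So cooperation is sustainable.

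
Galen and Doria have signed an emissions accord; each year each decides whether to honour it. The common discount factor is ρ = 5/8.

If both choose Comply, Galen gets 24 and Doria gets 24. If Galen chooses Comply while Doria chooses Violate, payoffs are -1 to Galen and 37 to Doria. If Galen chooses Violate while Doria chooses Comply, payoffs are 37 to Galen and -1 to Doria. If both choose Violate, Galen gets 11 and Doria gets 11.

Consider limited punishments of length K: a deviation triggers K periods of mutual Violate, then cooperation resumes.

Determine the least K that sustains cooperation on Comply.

Need Σ_{k=1}^{K} ρ^k ≥ (37−24)/(24−11) = 1.0000 at ρ = 5/8.
At K = 1 the sum is 0.6250 < 1.0000; at K = 2 it is 1.0156 ≥ 1.0000.
So the minimum punishment length is K = 2.

2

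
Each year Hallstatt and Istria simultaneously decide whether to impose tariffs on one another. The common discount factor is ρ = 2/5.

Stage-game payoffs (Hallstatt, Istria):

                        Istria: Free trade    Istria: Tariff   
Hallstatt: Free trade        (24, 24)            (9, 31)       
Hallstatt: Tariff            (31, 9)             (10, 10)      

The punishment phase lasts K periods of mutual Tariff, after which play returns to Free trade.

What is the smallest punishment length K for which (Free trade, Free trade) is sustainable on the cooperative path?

2

No profitable deviation requires (24−10)(ρ+…+ρ^K) ≥ 31−24, i.e. ρ+…+ρ^K ≥ 1/2 ≈ 0.5000.
With ρ = 2/5, the partial sums are K=1: 0.4000, K=2: 0.5600.
K = 2 is the first length at which the sum reaches 0.5000.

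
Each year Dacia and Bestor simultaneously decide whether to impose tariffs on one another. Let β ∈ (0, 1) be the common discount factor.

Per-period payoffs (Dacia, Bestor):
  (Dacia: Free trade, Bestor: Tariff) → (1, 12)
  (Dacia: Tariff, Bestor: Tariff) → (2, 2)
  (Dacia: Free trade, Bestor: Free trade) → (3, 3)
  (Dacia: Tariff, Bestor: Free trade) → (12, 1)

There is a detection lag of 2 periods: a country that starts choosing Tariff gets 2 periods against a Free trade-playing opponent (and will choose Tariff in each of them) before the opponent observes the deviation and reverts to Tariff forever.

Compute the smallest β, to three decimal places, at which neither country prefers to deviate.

Deviating for the 2 undetected periods gains 12−3 = 9 per period over cooperation, then loses 3−2 = 1 per period forever once punishment starts.
Gain: 9(1 + β + … + β^1); loss: 1·β^2/(1−β).
No profitable deviation ⇔ 9(1−β^2) ≤ 1·β^2, i.e. β^2 ≥ 9/(9+1) = 9/10.
Hence β ≥ (9/10)^(1/2) ≈ 0.949.

0.949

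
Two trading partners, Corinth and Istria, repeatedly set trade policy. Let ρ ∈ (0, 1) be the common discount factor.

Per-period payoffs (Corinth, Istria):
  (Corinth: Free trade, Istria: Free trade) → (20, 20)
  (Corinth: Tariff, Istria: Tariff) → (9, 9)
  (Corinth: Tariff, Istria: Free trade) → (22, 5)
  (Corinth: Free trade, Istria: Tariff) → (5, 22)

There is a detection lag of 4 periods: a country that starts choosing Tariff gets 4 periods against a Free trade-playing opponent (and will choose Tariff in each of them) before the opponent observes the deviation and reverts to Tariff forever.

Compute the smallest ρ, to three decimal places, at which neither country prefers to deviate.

The best deviation is to choose Tariff for all 4 undetected periods, earning 22 each, then 9 forever once detected.
Deviation value: 22(1−ρ^4)/(1−ρ) + 9ρ^4/(1−ρ); cooperation value: 20/(1−ρ).
IC: 20 ≥ 22(1−ρ^4) + 9ρ^4 = 22 − 13ρ^4.
So ρ^4 ≥ 2/13, giving ρ ≥ (2/13)^(1/4) ≈ 0.626.

0.626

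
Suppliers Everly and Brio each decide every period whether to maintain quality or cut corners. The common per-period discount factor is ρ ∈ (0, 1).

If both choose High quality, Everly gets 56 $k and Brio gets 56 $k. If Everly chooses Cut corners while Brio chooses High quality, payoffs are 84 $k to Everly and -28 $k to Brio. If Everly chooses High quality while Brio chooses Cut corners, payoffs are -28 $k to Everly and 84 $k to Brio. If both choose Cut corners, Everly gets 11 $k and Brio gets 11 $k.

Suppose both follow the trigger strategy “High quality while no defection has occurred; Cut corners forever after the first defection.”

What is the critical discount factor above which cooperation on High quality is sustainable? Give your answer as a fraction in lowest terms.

28/73

56/(1−ρ) ≥ 84 + 11ρ/(1−ρ)
56 ≥ 84 − 73ρ
ρ ≥ 28/73.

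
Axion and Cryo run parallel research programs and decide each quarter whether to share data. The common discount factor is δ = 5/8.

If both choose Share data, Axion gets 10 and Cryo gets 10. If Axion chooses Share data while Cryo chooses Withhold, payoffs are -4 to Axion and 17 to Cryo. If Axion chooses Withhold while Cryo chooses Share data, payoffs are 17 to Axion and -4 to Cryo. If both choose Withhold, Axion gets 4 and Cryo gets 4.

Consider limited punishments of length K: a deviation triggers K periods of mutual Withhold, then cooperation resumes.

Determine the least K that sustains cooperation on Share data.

Need Σ_{k=1}^{K} δ^k ≥ (17−10)/(10−4) = 1.1667 at δ = 5/8.
At K = 2 the sum is 1.0156 < 1.1667; at K = 3 it is 1.2598 ≥ 1.1667.
So the minimum punishment length is K = 3.

3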